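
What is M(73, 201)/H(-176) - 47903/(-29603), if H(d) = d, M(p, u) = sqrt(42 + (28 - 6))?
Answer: 1024263/651266 ≈ 1.5727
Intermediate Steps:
M(p, u) = 8 (M(p, u) = sqrt(42 + 22) = sqrt(64) = 8)
M(73, 201)/H(-176) - 47903/(-29603) = 8/(-176) - 47903/(-29603) = 8*(-1/176) - 47903*(-1/29603) = -1/22 + 47903/29603 = 1024263/651266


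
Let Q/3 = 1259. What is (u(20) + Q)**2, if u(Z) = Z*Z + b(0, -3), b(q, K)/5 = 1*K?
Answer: 17322244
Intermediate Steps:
Q = 3777 (Q = 3*1259 = 3777)
b(q, K) = 5*K (b(q, K) = 5*(1*K) = 5*K)
u(Z) = -15 + Z**2 (u(Z) = Z*Z + 5*(-3) = Z**2 - 15 = -15 + Z**2)
(u(20) + Q)**2 = ((-15 + 20**2) + 3777)**2 = ((-15 + 400) + 3777)**2 = (385 + 3777)**2 = 4162**2 = 17322244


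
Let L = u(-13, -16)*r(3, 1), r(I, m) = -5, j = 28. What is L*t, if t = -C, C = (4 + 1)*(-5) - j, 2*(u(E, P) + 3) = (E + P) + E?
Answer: 6360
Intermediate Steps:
u(E, P) = -3 + E + P/2 (u(E, P) = -3 + ((E + P) + E)/2 = -3 + (P + 2*E)/2 = -3 + (E + P/2) = -3 + E + P/2)
C = -53 (C = (4 + 1)*(-5) - 1*28 = 5*(-5) - 28 = -25 - 28 = -53)
L = 120 (L = (-3 - 13 + (½)*(-16))*(-5) = (-3 - 13 - 8)*(-5) = -24*(-5) = 120)
t = 53 (t = -1*(-53) = 53)
L*t = 120*53 = 6360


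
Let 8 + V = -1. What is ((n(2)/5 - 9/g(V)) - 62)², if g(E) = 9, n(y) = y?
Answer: 97969/25 ≈ 3918.8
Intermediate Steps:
V = -9 (V = -8 - 1 = -9)
((n(2)/5 - 9/g(V)) - 62)² = ((2/5 - 9/9) - 62)² = ((2*(⅕) - 9*⅑) - 62)² = ((⅖ - 1) - 62)² = (-⅗ - 62)² = (-313/5)² = 97969/25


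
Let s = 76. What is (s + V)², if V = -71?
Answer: 25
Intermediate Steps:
(s + V)² = (76 - 71)² = 5² = 25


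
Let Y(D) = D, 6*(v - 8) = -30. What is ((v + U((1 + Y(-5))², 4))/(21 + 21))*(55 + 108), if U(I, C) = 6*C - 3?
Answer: 652/7 ≈ 93.143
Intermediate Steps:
v = 3 (v = 8 + (⅙)*(-30) = 8 - 5 = 3)
U(I, C) = -3 + 6*C
((v + U((1 + Y(-5))², 4))/(21 + 21))*(55 + 108) = ((3 + (-3 + 6*4))/(21 + 21))*(55 + 108) = ((3 + (-3 + 24))/42)*163 = ((3 + 21)*(1/42))*163 = (24*(1/42))*163 = (4/7)*163 = 652/7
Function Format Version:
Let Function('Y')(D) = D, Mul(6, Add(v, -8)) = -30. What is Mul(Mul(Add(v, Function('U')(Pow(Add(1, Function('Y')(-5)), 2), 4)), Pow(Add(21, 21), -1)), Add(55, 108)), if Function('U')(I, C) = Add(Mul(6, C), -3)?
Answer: Rational(652, 7) ≈ 93.143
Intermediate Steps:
v = 3 (v = Add(8, Mul(Rational(1, 6), -30)) = Add(8, -5) = 3)
Function('U')(I, C) = Add(-3, Mul(6, C))
Mul(Mul(Add(v, Function('U')(Pow(Add(1, Function('Y')(-5)), 2), 4)), Pow(Add(21, 21), -1)), Add(55, 108)) = Mul(Mul(Add(3, Add(-3, Mul(6, 4))), Pow(Add(21, 21), -1)), Add(55, 108)) = Mul(Mul(Add(3, Add(-3, 24)), Pow(42, -1)), 163) = Mul(Mul(Add(3, 21), Rational(1, 42)), 163) = Mul(Mul(24, Rational(1, 42)), 163) = Mul(Rational(4, 7), 163) = Rational(652, 7)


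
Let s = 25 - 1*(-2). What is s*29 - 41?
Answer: 742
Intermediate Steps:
s = 27 (s = 25 + 2 = 27)
s*29 - 41 = 27*29 - 41 = 783 - 41 = 742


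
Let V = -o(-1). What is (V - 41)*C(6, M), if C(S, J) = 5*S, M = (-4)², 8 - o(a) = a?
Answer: -1500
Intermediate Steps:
o(a) = 8 - a
M = 16
V = -9 (V = -(8 - 1*(-1)) = -(8 + 1) = -1*9 = -9)
(V - 41)*C(6, M) = (-9 - 41)*(5*6) = -50*30 = -1500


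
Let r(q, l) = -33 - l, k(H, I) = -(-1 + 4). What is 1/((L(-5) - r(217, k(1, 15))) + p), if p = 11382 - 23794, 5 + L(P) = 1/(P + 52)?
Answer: -47/582188 ≈ -8.0730e-5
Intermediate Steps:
k(H, I) = -3 (k(H, I) = -1*3 = -3)
L(P) = -5 + 1/(52 + P) (L(P) = -5 + 1/(P + 52) = -5 + 1/(52 + P))
p = -12412
1/((L(-5) - r(217, k(1, 15))) + p) = 1/(((-259 - 5*(-5))/(52 - 5) - (-33 - 1*(-3))) - 12412) = 1/(((-259 + 25)/47 - (-33 + 3)) - 12412) = 1/(((1/47)*(-234) - 1*(-30)) - 12412) = 1/((-234/47 + 30) - 12412) = 1/(1176/47 - 12412) = 1/(-582188/47) = -47/582188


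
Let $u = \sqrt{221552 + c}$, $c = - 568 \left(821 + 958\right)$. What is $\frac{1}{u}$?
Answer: $- \frac{i \sqrt{1630}}{35860} \approx - 0.0011259 i$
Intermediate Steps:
$c = -1010472$ ($c = \left(-568\right) 1779 = -1010472$)
$u = 22 i \sqrt{1630}$ ($u = \sqrt{221552 - 1010472} = \sqrt{-788920} = 22 i \sqrt{1630} \approx 888.21 i$)
$\frac{1}{u} = \frac{1}{22 i \sqrt{1630}} = - \frac{i \sqrt{1630}}{35860}$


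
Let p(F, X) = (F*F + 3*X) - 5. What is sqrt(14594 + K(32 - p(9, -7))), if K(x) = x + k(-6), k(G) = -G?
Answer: sqrt(14577) ≈ 120.74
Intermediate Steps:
p(F, X) = -5 + F**2 + 3*X (p(F, X) = (F**2 + 3*X) - 5 = -5 + F**2 + 3*X)
K(x) = 6 + x (K(x) = x - 1*(-6) = x + 6 = 6 + x)
sqrt(14594 + K(32 - p(9, -7))) = sqrt(14594 + (6 + (32 - (-5 + 9**2 + 3*(-7))))) = sqrt(14594 + (6 + (32 - (-5 + 81 - 21)))) = sqrt(14594 + (6 + (32 - 1*55))) = sqrt(14594 + (6 + (32 - 55))) = sqrt(14594 + (6 - 23)) = sqrt(14594 - 17) = sqrt(14577)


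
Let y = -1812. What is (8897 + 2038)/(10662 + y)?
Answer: 729/590 ≈ 1.2356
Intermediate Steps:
(8897 + 2038)/(10662 + y) = (8897 + 2038)/(10662 - 1812) = 10935/8850 = 10935*(1/8850) = 729/590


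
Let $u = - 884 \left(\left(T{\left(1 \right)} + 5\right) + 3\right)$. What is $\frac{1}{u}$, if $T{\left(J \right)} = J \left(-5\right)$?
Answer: $- \frac{1}{2652} \approx -0.00037707$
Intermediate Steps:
$T{\left(J \right)} = - 5 J$
$u = -2652$ ($u = - 884 \left(\left(\left(-5\right) 1 + 5\right) + 3\right) = - 884 \left(\left(-5 + 5\right) + 3\right) = - 884 \left(0 + 3\right) = \left(-884\right) 3 = -2652$)
$\frac{1}{u} = \frac{1}{-2652} = - \frac{1}{2652}$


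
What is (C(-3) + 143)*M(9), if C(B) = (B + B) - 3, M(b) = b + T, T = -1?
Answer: 1072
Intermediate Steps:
M(b) = -1 + b (M(b) = b - 1 = -1 + b)
C(B) = -3 + 2*B (C(B) = 2*B - 3 = -3 + 2*B)
(C(-3) + 143)*M(9) = ((-3 + 2*(-3)) + 143)*(-1 + 9) = ((-3 - 6) + 143)*8 = (-9 + 143)*8 = 134*8 = 1072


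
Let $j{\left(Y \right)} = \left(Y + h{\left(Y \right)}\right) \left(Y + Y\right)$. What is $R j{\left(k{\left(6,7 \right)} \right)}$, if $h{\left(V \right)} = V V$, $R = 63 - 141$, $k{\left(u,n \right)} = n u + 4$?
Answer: $-15514512$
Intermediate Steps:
$k{\left(u,n \right)} = 4 + n u$
$R = -78$
$h{\left(V \right)} = V^{2}$
$j{\left(Y \right)} = 2 Y \left(Y + Y^{2}\right)$ ($j{\left(Y \right)} = \left(Y + Y^{2}\right) \left(Y + Y\right) = \left(Y + Y^{2}\right) 2 Y = 2 Y \left(Y + Y^{2}\right)$)
$R j{\left(k{\left(6,7 \right)} \right)} = - 78 \cdot 2 \left(4 + 7 \cdot 6\right)^{2} \left(1 + \left(4 + 7 \cdot 6\right)\right) = - 78 \cdot 2 \left(4 + 42\right)^{2} \left(1 + \left(4 + 42\right)\right) = - 78 \cdot 2 \cdot 46^{2} \left(1 + 46\right) = - 78 \cdot 2 \cdot 2116 \cdot 47 = \left(-78\right) 198904 = -15514512$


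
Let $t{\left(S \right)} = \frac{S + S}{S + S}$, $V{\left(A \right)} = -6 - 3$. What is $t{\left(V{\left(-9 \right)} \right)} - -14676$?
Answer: $14677$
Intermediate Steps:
$V{\left(A \right)} = -9$
$t{\left(S \right)} = 1$ ($t{\left(S \right)} = \frac{2 S}{2 S} = 2 S \frac{1}{2 S} = 1$)
$t{\left(V{\left(-9 \right)} \right)} - -14676 = 1 - -14676 = 1 + 14676 = 14677$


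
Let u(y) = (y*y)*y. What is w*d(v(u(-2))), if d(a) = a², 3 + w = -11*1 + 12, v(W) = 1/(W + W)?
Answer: -1/128 ≈ -0.0078125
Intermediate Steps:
u(y) = y³ (u(y) = y²*y = y³)
v(W) = 1/(2*W)
w = -2 (w = -3 + (-11*1 + 12) = -3 + (-11 + 12) = -3 + 1 = -2)
w*d(v(u(-2))) = -2*(1/(2*((-2)³)))² = -2*((½)/(-8))² = -2*((½)*(-⅛))² = -2*(-1/16)² = -2*1/256 = -1/128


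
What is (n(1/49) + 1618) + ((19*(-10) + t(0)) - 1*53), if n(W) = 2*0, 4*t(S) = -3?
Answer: 5497/4 ≈ 1374.3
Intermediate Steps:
t(S) = -¾ (t(S) = (¼)*(-3) = -¾)
n(W) = 0
(n(1/49) + 1618) + ((19*(-10) + t(0)) - 1*53) = (0 + 1618) + ((19*(-10) - ¾) - 1*53) = 1618 + ((-190 - ¾) - 53) = 1618 + (-763/4 - 53) = 1618 - 975/4 = 5497/4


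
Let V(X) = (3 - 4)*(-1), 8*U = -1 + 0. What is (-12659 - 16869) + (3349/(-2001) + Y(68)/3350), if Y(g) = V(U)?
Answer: -197947735949/6703350 ≈ -29530.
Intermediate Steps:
U = -1/8 (U = (-1 + 0)/8 = (1/8)*(-1) = -1/8 ≈ -0.12500)
V(X) = 1 (V(X) = -1*(-1) = 1)
Y(g) = 1
(-12659 - 16869) + (3349/(-2001) + Y(68)/3350) = (-12659 - 16869) + (3349/(-2001) + 1/3350) = -29528 + (3349*(-1/2001) + 1*(1/3350)) = -29528 + (-3349/2001 + 1/3350) = -29528 - 11217149/6703350 = -197947735949/6703350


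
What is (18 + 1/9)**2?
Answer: 26569/81 ≈ 328.01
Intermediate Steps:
(18 + 1/9)**2 = (163/9)**2 = 26569/81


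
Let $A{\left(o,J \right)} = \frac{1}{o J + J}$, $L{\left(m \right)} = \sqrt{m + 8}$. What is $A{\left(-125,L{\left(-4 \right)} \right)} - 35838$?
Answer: $- \frac{8887825}{248} \approx -35838.0$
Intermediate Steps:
$L{\left(m \right)} = \sqrt{8 + m}$
$A{\left(o,J \right)} = \frac{1}{J + J o}$ ($A{\left(o,J \right)} = \frac{1}{J o + J} = \frac{1}{J + J o}$)
$A{\left(-125,L{\left(-4 \right)} \right)} - 35838 = \frac{1}{\sqrt{8 - 4} \left(1 - 125\right)} - 35838 = \frac{1}{\sqrt{4} \left(-124\right)} - 35838 = \frac{1}{2} \left(- \frac{1}{124}\right) - 35838 = - \frac{1}{248} - 35838 = - \frac{8887825}{248}$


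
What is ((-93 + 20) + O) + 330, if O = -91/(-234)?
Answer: 4633/18 ≈ 257.39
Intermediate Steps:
O = 7/18 (O = -91*(-1/234) = 7/18 ≈ 0.38889)
((-93 + 20) + O) + 330 = ((-93 + 20) + 7/18) + 330 = (-73 + 7/18) + 330 = -1307/18 + 330 = 4633/18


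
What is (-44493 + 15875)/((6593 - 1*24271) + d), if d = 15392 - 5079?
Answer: 28618/7365 ≈ 3.8857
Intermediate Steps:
d = 10313
(-44493 + 15875)/((6593 - 1*24271) + d) = (-44493 + 15875)/((6593 - 1*24271) + 10313) = -28618/((6593 - 24271) + 10313) = -28618/(-17678 + 10313) = -28618/(-7365) = -28618*(-1/7365) = 28618/7365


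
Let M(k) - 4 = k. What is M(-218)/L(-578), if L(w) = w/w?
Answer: -214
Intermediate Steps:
L(w) = 1
M(k) = 4 + k
M(-218)/L(-578) = (4 - 218)/1 = -214*1 = -214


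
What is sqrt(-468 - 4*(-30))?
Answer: 2*I*sqrt(87) ≈ 18.655*I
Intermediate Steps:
sqrt(-468 - 4*(-30)) = sqrt(-468 + 120) = sqrt(-348) = 2*I*sqrt(87)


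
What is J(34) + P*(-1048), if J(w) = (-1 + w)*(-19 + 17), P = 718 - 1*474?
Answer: -255778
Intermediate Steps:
P = 244 (P = 718 - 474 = 244)
J(w) = 2 - 2*w (J(w) = (-1 + w)*(-2) = 2 - 2*w)
J(34) + P*(-1048) = (2 - 2*34) + 244*(-1048) = (2 - 68) - 255712 = -66 - 255712 = -255778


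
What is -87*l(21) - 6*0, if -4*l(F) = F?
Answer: 1827/4 ≈ 456.75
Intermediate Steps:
l(F) = -F/4
-87*l(21) - 6*0 = -(-87)*21/4 - 6*0 = -87*(-21/4) + 0 = 1827/4 + 0 = 1827/4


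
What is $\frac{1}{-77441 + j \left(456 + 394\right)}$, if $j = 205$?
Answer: $\frac{1}{96809} \approx 1.033 \cdot 10^{-5}$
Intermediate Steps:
$\frac{1}{-77441 + j \left(456 + 394\right)} = \frac{1}{-77441 + 205 \left(456 + 394\right)} = \frac{1}{-77441 + 205 \cdot 850} = \frac{1}{-77441 + 174250} = \frac{1}{96809}$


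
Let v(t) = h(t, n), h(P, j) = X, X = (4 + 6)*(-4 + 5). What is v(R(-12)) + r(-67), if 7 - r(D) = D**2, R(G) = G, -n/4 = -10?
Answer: -4472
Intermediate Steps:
n = 40 (n = -4*(-10) = 40)
X = 10 (X = 10*1 = 10)
h(P, j) = 10
r(D) = 7 - D**2
v(t) = 10
v(R(-12)) + r(-67) = 10 + (7 - 1*(-67)**2) = 10 + (7 - 1*4489) = 10 + (7 - 4489) = 10 - 4482 = -4472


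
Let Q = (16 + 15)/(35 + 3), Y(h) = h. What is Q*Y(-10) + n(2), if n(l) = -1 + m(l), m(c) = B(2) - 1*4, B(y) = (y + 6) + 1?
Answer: -79/19 ≈ -4.1579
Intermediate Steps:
B(y) = 7 + y (B(y) = (6 + y) + 1 = 7 + y)
m(c) = 5 (m(c) = (7 + 2) - 1*4 = 9 - 4 = 5)
Q = 31/38 ≈ 0.81579
n(l) = 4 (n(l) = -1 + 5 = 4)
Q*Y(-10) + n(2) = (31/38)*(-10) + 4 = -155/19 + 4 = -79/19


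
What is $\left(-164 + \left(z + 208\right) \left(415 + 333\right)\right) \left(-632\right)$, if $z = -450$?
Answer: $114505760$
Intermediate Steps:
$\left(-164 + \left(z + 208\right) \left(415 + 333\right)\right) \left(-632\right) = \left(-164 + \left(-450 + 208\right) \left(415 + 333\right)\right) \left(-632\right) = \left(-164 - 181016\right) \left(-632\right) = \left(-181180\right) \left(-632\right) = 114505760$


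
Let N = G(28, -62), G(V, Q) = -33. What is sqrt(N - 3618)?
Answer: I*sqrt(3651) ≈ 60.424*I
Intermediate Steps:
N = -33
sqrt(N - 3618) = sqrt(-33 - 3618) = sqrt(-3651) = I*sqrt(3651)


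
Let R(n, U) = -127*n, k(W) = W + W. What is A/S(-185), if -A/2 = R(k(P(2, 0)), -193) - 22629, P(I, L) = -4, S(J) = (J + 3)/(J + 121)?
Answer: 1383232/91 ≈ 15200.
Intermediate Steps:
S(J) = (3 + J)/(121 + J)
k(W) = 2*W
A = 43226 (A = -2*(-254*(-4) - 22629) = -2*(-127*(-8) - 22629) = -2*(1016 - 22629) = -2*(-21613) = 43226)
A/S(-185) = 43226/(((3 - 185)/(121 - 185))) = 43226/((-182/(-64))) = 43226/((-1/64*(-182))) = 43226/(91/32) = 43226*(32/91) = 1383232/91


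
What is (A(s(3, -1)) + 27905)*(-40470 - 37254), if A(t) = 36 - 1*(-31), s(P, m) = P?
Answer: -2174095728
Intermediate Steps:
A(t) = 67 (A(t) = 36 + 31 = 67)
(A(s(3, -1)) + 27905)*(-40470 - 37254) = (67 + 27905)*(-40470 - 37254) = 27972*(-77724) = -2174095728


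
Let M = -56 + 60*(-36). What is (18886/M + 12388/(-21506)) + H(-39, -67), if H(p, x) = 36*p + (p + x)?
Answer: -18099032771/11914324 ≈ -1519.1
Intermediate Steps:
M = -2216 (M = -56 - 2160 = -2216)
H(p, x) = x + 37*p
(18886/M + 12388/(-21506)) + H(-39, -67) = (18886/(-2216) + 12388/(-21506)) + (-67 + 37*(-39)) = (18886*(-1/2216) + 12388*(-1/21506)) + (-67 - 1443) = (-9443/1108 - 6194/10753) - 1510 = -108403531/11914324 - 1510 = -18099032771/11914324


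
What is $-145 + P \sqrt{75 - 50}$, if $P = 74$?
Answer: $225$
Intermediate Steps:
$-145 + P \sqrt{75 - 50} = -145 + 74 \sqrt{75 - 50} = -145 + 74 \sqrt{25} = -145 + 74 \cdot 5 = -145 + 370 = 225$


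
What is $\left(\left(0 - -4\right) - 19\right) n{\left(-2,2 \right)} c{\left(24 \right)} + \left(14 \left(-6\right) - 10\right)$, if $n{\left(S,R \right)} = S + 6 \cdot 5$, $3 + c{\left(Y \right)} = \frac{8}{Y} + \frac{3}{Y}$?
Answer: $\frac{1947}{2} \approx 973.5$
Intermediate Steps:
$c{\left(Y \right)} = -3 + \frac{11}{Y}$ ($c{\left(Y \right)} = -3 + \left(\frac{8}{Y} + \frac{3}{Y}\right) = -3 + \frac{11}{Y}$)
$n{\left(S,R \right)} = 30 + S$ ($n{\left(S,R \right)} = S + 30 = 30 + S$)
$\left(\left(0 - -4\right) - 19\right) n{\left(-2,2 \right)} c{\left(24 \right)} + \left(14 \left(-6\right) - 10\right) = \left(\left(0 - -4\right) - 19\right) \left(30 - 2\right) \left(-3 + \frac{11}{24}\right) + \left(14 \left(-6\right) - 10\right) = \left(\left(0 + 4\right) - 19\right) 28 \left(-3 + 11 \cdot \frac{1}{24}\right) - 94 = \left(4 - 19\right) 28 \left(-3 + \frac{11}{24}\right) - 94 = \left(-15\right) 28 \left(- \frac{61}{24}\right) - 94 = \left(-420\right) \left(- \frac{61}{24}\right) - 94 = \frac{2135}{2} - 94 = \frac{1947}{2}$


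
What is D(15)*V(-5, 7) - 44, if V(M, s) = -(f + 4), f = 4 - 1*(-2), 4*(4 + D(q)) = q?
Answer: -83/2 ≈ -41.500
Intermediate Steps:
D(q) = -4 + q/4
f = 6 (f = 4 + 2 = 6)
V(M, s) = -10 (V(M, s) = -(6 + 4) = -1*10 = -10)
D(15)*V(-5, 7) - 44 = (-4 + (1/4)*15)*(-10) - 44 = (-4 + 15/4)*(-10) - 44 = -1/4*(-10) - 44 = 5/2 - 44 = -83/2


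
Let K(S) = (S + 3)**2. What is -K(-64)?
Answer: -3721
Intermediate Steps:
K(S) = (3 + S)**2
-K(-64) = -(3 - 64)**2 = -1*(-61)**2 = -1*3721 = -3721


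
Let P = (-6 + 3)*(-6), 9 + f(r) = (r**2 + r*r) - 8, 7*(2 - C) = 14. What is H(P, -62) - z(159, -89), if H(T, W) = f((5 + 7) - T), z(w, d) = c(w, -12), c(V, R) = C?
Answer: 55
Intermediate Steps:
C = 0 (C = 2 - 1/7*14 = 2 - 2 = 0)
c(V, R) = 0
f(r) = -17 + 2*r**2 (f(r) = -9 + ((r**2 + r*r) - 8) = -9 + ((r**2 + r**2) - 8) = -9 + (2*r**2 - 8) = -9 + (-8 + 2*r**2) = -17 + 2*r**2)
z(w, d) = 0
P = 18 (P = -3*(-6) = 18)
H(T, W) = -17 + 2*(12 - T)**2 (H(T, W) = -17 + 2*((5 + 7) - T)**2 = -17 + 2*(12 - T)**2)
H(P, -62) - z(159, -89) = (-17 + 2*(-12 + 18)**2) - 1*0 = (-17 + 2*6**2) + 0 = (-17 + 2*36) + 0 = (-17 + 72) + 0 = 55 + 0 = 55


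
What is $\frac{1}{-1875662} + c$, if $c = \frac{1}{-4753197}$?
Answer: $- \frac{6628859}{8915390991414} \approx -7.4353 \cdot 10^{-7}$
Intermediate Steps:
$c = - \frac{1}{4753197} \approx -2.1038 \cdot 10^{-7}$
$\frac{1}{-1875662} + c = \frac{1}{-1875662} - \frac{1}{4753197} = - \frac{1}{1875662} - \frac{1}{4753197} = - \frac{6628859}{8915390991414}$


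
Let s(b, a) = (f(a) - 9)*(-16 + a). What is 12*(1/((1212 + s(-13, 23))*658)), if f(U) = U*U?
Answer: 3/798154 ≈ 3.7587e-6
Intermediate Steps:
f(U) = U²
s(b, a) = (-16 + a)*(-9 + a²) (s(b, a) = (a² - 9)*(-16 + a) = (-9 + a²)*(-16 + a) = (-16 + a)*(-9 + a²))
12*(1/((1212 + s(-13, 23))*658)) = 12*(1/((1212 + (144 + 23³ - 16*23² - 9*23))*658)) = 12*((1/658)/(1212 + (144 + 12167 - 16*529 - 207))) = 12*((1/658)/(1212 + (144 + 12167 - 8464 - 207))) = 12*((1/658)/(1212 + 3640)) = 12*((1/658)/4852) = 12*((1/4852)*(1/658)) = 12*(1/3192616) = 3/798154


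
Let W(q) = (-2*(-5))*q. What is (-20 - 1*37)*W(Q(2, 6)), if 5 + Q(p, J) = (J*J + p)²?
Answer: -820230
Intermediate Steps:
Q(p, J) = -5 + (p + J²)² (Q(p, J) = -5 + (J*J + p)² = -5 + (J² + p)² = -5 + (p + J²)²)
W(q) = 10*q
(-20 - 1*37)*W(Q(2, 6)) = (-20 - 1*37)*(10*(-5 + (2 + 6²)²)) = (-20 - 37)*(10*(-5 + (2 + 36)²)) = -570*(-5 + 38²) = -570*(-5 + 1444) = -570*1439 = -57*14390 = -820230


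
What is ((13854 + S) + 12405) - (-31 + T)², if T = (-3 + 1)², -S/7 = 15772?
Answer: -84874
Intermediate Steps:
S = -110404 (S = -7*15772 = -110404)
T = 4 (T = (-2)² = 4)
((13854 + S) + 12405) - (-31 + T)² = ((13854 - 110404) + 12405) - (-31 + 4)² = (-96550 + 12405) - 1*(-27)² = -84145 - 1*729 = -84145 - 729 = -84874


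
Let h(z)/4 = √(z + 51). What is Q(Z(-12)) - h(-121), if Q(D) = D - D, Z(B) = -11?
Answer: -4*I*√70 ≈ -33.466*I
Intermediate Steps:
h(z) = 4*√(51 + z) (h(z) = 4*√(z + 51) = 4*√(51 + z))
Q(D) = 0
Q(Z(-12)) - h(-121) = 0 - 4*√(51 - 121) = 0 - 4*√(-70) = 0 - 4*I*√70 = -4*I*√70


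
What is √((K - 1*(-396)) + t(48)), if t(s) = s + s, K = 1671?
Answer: √2163 ≈ 46.508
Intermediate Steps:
t(s) = 2*s
√((K - 1*(-396)) + t(48)) = √((1671 - 1*(-396)) + 2*48) = √((1671 + 396) + 96) = √(2067 + 96) = √2163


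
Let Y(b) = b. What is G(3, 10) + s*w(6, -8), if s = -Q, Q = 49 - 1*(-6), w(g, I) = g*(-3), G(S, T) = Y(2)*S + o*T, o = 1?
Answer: 1006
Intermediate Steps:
G(S, T) = T + 2*S (G(S, T) = 2*S + 1*T = 2*S + T = T + 2*S)
w(g, I) = -3*g
Q = 55 (Q = 49 + 6 = 55)
s = -55 (s = -1*55 = -55)
G(3, 10) + s*w(6, -8) = (10 + 2*3) - (-165)*6 = (10 + 6) - 55*(-18) = 16 + 990 = 1006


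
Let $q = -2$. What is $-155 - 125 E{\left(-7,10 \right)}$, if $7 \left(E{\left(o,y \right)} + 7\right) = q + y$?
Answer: $\frac{4040}{7} \approx 577.14$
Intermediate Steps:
$E{\left(o,y \right)} = - \frac{51}{7} + \frac{y}{7}$ ($E{\left(o,y \right)} = -7 + \frac{-2 + y}{7} = -7 + \left(- \frac{2}{7} + \frac{y}{7}\right) = - \frac{51}{7} + \frac{y}{7}$)
$-155 - 125 E{\left(-7,10 \right)} = -155 - 125 \left(- \frac{51}{7} + \frac{1}{7} \cdot 10\right) = -155 - 125 \left(- \frac{51}{7} + \frac{10}{7}\right) = -155 - - \frac{5125}{7} = -155 + \frac{5125}{7} = \frac{4040}{7}$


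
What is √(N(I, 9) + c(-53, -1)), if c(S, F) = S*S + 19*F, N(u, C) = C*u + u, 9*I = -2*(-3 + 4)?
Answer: √25090/3 ≈ 52.799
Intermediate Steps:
I = -2/9 (I = (-2*(-3 + 4))/9 = (-2*1)/9 = (⅑)*(-2) = -2/9 ≈ -0.22222)
N(u, C) = u + C*u
c(S, F) = S² + 19*F
√(N(I, 9) + c(-53, -1)) = √(-2*(1 + 9)/9 + ((-53)² + 19*(-1))) = √(-2/9*10 + (2809 - 19)) = √(-20/9 + 2790) = √(25090/9) = √25090/3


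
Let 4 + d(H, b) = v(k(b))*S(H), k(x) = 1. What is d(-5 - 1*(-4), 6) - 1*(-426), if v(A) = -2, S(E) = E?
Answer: 424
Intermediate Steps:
d(H, b) = -4 - 2*H
d(-5 - 1*(-4), 6) - 1*(-426) = (-4 - 2*(-5 - 1*(-4))) - 1*(-426) = (-4 - 2*(-5 + 4)) + 426 = (-4 - 2*(-1)) + 426 = (-4 + 2) + 426 = -2 + 426 = 424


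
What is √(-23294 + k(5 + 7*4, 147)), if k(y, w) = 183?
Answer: 11*I*√191 ≈ 152.02*I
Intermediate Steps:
√(-23294 + k(5 + 7*4, 147)) = √(-23294 + 183) = √(-23111) = 11*I*√191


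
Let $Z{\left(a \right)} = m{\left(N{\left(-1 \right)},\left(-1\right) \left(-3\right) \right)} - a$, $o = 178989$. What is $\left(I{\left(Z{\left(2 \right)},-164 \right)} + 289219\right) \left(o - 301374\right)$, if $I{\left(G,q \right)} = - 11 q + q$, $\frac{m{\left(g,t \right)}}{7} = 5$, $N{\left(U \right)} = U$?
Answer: $-35596778715$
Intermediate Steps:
$m{\left(g,t \right)} = 35$ ($m{\left(g,t \right)} = 7 \cdot 5 = 35$)
$Z{\left(a \right)} = 35 - a$
$I{\left(G,q \right)} = - 10 q$
$\left(I{\left(Z{\left(2 \right)},-164 \right)} + 289219\right) \left(o - 301374\right) = \left(\left(-10\right) \left(-164\right) + 289219\right) \left(178989 - 301374\right) = \left(1640 + 289219\right) \left(-122385\right) = 290859 \left(-122385\right) = -35596778715$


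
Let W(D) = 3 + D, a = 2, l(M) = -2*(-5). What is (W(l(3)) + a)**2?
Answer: 225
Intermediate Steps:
l(M) = 10
(W(l(3)) + a)**2 = ((3 + 10) + 2)**2 = (13 + 2)**2 = 15**2 = 225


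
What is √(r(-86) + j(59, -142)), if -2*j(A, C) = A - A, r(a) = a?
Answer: I*√86 ≈ 9.2736*I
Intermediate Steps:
j(A, C) = 0 (j(A, C) = -(A - A)/2 = -½*0 = 0)
√(r(-86) + j(59, -142)) = √(-86 + 0) = √(-86) = I*√86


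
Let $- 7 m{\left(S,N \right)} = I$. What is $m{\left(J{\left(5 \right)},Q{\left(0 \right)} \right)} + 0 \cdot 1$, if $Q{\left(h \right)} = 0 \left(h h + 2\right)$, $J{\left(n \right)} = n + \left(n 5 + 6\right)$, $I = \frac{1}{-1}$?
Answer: $\frac{1}{7} \approx 0.14286$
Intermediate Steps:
$I = -1$
$J{\left(n \right)} = 6 + 6 n$ ($J{\left(n \right)} = n + \left(5 n + 6\right) = n + \left(6 + 5 n\right) = 6 + 6 n$)
$Q{\left(h \right)} = 0$ ($Q{\left(h \right)} = 0 \left(h^{2} + 2\right) = 0 \left(2 + h^{2}\right) = 0$)
$m{\left(S,N \right)} = \frac{1}{7}$ ($m{\left(S,N \right)} = \left(- \frac{1}{7}\right) \left(-1\right) = \frac{1}{7}$)
$m{\left(J{\left(5 \right)},Q{\left(0 \right)} \right)} + 0 \cdot 1 = \frac{1}{7} + 0 \cdot 1 = \frac{1}{7} + 0 = \frac{1}{7}$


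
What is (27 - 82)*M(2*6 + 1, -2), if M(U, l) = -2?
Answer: 110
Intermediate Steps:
(27 - 82)*M(2*6 + 1, -2) = (27 - 82)*(-2) = -55*(-2) = 110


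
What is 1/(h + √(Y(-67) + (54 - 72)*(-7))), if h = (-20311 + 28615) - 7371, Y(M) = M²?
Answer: 933/865874 - √4615/865874 ≈ 0.00099907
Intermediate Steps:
h = 933 (h = 8304 - 7371 = 933)
1/(h + √(Y(-67) + (54 - 72)*(-7))) = 1/(933 + √((-67)² + (54 - 72)*(-7))) = 1/(933 + √(4489 - 18*(-7))) = 1/(933 + √(4489 + 126)) = 1/(933 + √4615)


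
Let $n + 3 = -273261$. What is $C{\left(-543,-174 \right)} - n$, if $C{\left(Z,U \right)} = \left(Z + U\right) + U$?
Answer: $272373$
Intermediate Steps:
$C{\left(Z,U \right)} = Z + 2 U$ ($C{\left(Z,U \right)} = \left(U + Z\right) + U = Z + 2 U$)
$n = -273264$ ($n = -3 - 273261 = -273264$)
$C{\left(-543,-174 \right)} - n = \left(-543 + 2 \left(-174\right)\right) - -273264 = \left(-543 - 348\right) + 273264 = -891 + 273264 = 272373$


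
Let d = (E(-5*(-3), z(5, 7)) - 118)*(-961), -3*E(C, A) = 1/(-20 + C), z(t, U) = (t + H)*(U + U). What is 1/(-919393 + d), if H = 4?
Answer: -15/12090886 ≈ -1.2406e-6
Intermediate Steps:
z(t, U) = 2*U*(4 + t) (z(t, U) = (t + 4)*(U + U) = (4 + t)*(2*U) = 2*U*(4 + t))
E(C, A) = -1/(3*(-20 + C))
d = 1700009/15 (d = (-1/(-60 + 3*(-5*(-3))) - 118)*(-961) = (-1/(-60 + 3*15) - 118)*(-961) = (-1/(-60 + 45) - 118)*(-961) = (-1/(-15) - 118)*(-961) = (-1*(-1/15) - 118)*(-961) = (1/15 - 118)*(-961) = -1769/15*(-961) = 1700009/15 ≈ 1.1333e+5)
1/(-919393 + d) = 1/(-919393 + 1700009/15) = 1/(-12090886/15) = -15/12090886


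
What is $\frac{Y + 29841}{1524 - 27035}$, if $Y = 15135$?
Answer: $- \frac{44976}{25511} \approx -1.763$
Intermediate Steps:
$\frac{Y + 29841}{1524 - 27035} = \frac{15135 + 29841}{1524 - 27035} = \frac{44976}{-25511} = 44976 \left(- \frac{1}{25511}\right) = - \frac{44976}{25511}$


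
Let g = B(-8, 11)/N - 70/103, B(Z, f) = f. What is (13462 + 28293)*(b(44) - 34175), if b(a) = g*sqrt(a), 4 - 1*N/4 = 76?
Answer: -1426977125 - 889089215*sqrt(11)/14832 ≈ -1.4272e+9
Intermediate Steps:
N = -288 (N = 16 - 4*76 = 16 - 304 = -288)
g = -21293/29664 (g = 11/(-288) - 70/103 = 11*(-1/288) - 70*1/103 = -11/288 - 70/103 = -21293/29664 ≈ -0.71781)
b(a) = -21293*sqrt(a)/29664
(13462 + 28293)*(b(44) - 34175) = (13462 + 28293)*(-21293*sqrt(11)/14832 - 34175) = 41755*(-21293*sqrt(11)/14832 - 34175) = 41755*(-34175 - 21293*sqrt(11)/14832) = -1426977125 - 889089215*sqrt(11)/14832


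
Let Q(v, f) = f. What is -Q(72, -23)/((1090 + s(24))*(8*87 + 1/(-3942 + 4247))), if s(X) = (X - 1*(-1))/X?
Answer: 33672/1111715597 ≈ 3.0288e-5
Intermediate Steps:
s(X) = (1 + X)/X (s(X) = (X + 1)/X = (1 + X)/X)
-Q(72, -23)/((1090 + s(24))*(8*87 + 1/(-3942 + 4247))) = -(-23)/((1090 + (1 + 24)/24)*(8*87 + 1/(-3942 + 4247))) = -(-23)/((1090 + (1/24)*25)*(696 + 1/305)) = -(-23)/((1090 + 25/24)*(696 + 1/305)) = -(-23)/((26185/24)*(212281/305)) = -(-23)/1111715597/1464 = -(-23)*1464/1111715597 = -1*(-33672/1111715597) = 33672/1111715597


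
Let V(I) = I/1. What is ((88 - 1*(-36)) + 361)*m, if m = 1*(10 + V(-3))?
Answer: 3395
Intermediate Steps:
V(I) = I (V(I) = I*1 = I)
m = 7 (m = 1*(10 - 3) = 1*7 = 7)
((88 - 1*(-36)) + 361)*m = ((88 - 1*(-36)) + 361)*7 = ((88 + 36) + 361)*7 = (124 + 361)*7 = 485*7 = 3395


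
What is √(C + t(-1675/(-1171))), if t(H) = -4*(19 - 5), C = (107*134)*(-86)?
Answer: 2*I*√308281 ≈ 1110.5*I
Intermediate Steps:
C = -1233068 (C = 14338*(-86) = -1233068)
t(H) = -56 (t(H) = -4*14 = -56)
√(C + t(-1675/(-1171))) = √(-1233068 - 56) = √(-1233124) = 2*I*√308281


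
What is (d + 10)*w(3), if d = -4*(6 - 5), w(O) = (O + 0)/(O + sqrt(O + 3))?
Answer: 18 - 6*sqrt(6) ≈ 3.3031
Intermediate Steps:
w(O) = O/(O + sqrt(3 + O))
d = -4 (d = -4*1 = -4)
(d + 10)*w(3) = (-4 + 10)*(3/(3 + sqrt(3 + 3))) = 6*(3/(3 + sqrt(6))) = 18/(3 + sqrt(6))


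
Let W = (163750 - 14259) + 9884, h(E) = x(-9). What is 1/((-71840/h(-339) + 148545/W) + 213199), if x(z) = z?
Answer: 95625/21150543502 ≈ 4.5212e-6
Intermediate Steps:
h(E) = -9
W = 159375 (W = 149491 + 9884 = 159375)
1/((-71840/h(-339) + 148545/W) + 213199) = 1/((-71840/(-9) + 148545/159375) + 213199) = 1/((-71840*(-⅑) + 148545*(1/159375)) + 213199) = 1/((71840/9 + 9903/10625) + 213199) = 1/(763389127/95625 + 213199) = 1/(21150543502/95625) = 95625/21150543502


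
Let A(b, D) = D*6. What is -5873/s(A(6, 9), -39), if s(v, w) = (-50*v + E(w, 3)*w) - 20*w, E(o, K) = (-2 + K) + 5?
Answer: 5873/2154 ≈ 2.7266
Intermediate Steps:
E(o, K) = 3 + K
A(b, D) = 6*D
s(v, w) = -50*v - 14*w (s(v, w) = (-50*v + (3 + 3)*w) - 20*w = (-50*v + 6*w) - 20*w = -50*v - 14*w)
-5873/s(A(6, 9), -39) = -5873/(-300*9 - 14*(-39)) = -5873/(-50*54 + 546) = -5873/(-2700 + 546) = -5873/(-2154) = -5873*(-1/2154) = 5873/2154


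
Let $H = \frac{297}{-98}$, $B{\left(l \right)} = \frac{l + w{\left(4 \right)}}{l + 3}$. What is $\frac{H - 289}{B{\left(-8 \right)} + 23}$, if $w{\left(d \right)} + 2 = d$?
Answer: $- \frac{143095}{11858} \approx -12.067$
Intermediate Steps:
$w{\left(d \right)} = -2 + d$
$B{\left(l \right)} = \frac{2 + l}{3 + l}$ ($B{\left(l \right)} = \frac{l + \left(-2 + 4\right)}{l + 3} = \frac{l + 2}{3 + l} = \frac{2 + l}{3 + l}$)
$H = - \frac{297}{98}$ ($H = 297 \left(- \frac{1}{98}\right) = - \frac{297}{98} \approx -3.0306$)
$\frac{H - 289}{B{\left(-8 \right)} + 23} = \frac{- \frac{297}{98} - 289}{\frac{2 - 8}{3 - 8} + 23} = - \frac{28619}{98 \left(\frac{1}{-5} \left(-6\right) + 23\right)} = - \frac{28619}{98 \left(\left(- \frac{1}{5}\right) \left(-6\right) + 23\right)} = - \frac{28619}{98 \left(\frac{6}{5} + 23\right)} = - \frac{28619}{98 \cdot \frac{121}{5}} = \left(- \frac{28619}{98}\right) \frac{5}{121} = - \frac{143095}{11858}$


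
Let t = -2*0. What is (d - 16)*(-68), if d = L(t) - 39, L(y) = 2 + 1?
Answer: 3536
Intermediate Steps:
t = 0
L(y) = 3
d = -36 (d = 3 - 39 = -36)
(d - 16)*(-68) = (-36 - 16)*(-68) = -52*(-68) = 3536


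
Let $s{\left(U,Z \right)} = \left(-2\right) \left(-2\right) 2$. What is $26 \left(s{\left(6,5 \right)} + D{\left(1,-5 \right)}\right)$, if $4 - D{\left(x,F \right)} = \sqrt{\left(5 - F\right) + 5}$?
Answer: $312 - 26 \sqrt{15} \approx 211.3$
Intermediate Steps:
$s{\left(U,Z \right)} = 8$ ($s{\left(U,Z \right)} = 4 \cdot 2 = 8$)
$D{\left(x,F \right)} = 4 - \sqrt{10 - F}$ ($D{\left(x,F \right)} = 4 - \sqrt{\left(5 - F\right) + 5} = 4 - \sqrt{10 - F}$)
$26 \left(s{\left(6,5 \right)} + D{\left(1,-5 \right)}\right) = 26 \left(8 + \left(4 - \sqrt{10 - -5}\right)\right) = 26 \left(8 + \left(4 - \sqrt{10 + 5}\right)\right) = 26 \left(8 + \left(4 - \sqrt{15}\right)\right) = 26 \left(12 - \sqrt{15}\right) = 312 - 26 \sqrt{15}$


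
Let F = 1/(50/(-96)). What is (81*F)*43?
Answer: -167184/25 ≈ -6687.4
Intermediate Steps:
F = -48/25 (F = 1/(50*(-1/96)) = 1/(-25/48) = -48/25 ≈ -1.9200)
(81*F)*43 = (81*(-48/25))*43 = -3888/25*43 = -167184/25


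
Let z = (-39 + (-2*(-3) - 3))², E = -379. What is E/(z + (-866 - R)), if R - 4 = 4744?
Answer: 379/4318 ≈ 0.087772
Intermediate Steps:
R = 4748 (R = 4 + 4744 = 4748)
z = 1296 (z = (-39 + (6 - 3))² = (-39 + 3)² = (-36)² = 1296)
E/(z + (-866 - R)) = -379/(1296 + (-866 - 1*4748)) = -379/(1296 + (-866 - 4748)) = -379/(1296 - 5614) = -379/(-4318) = -379*(-1/4318) = 379/4318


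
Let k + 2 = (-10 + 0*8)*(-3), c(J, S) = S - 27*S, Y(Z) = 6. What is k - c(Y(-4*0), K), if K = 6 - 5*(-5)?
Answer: 834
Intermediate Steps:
K = 31 (K = 6 + 25 = 31)
c(J, S) = -26*S
k = 28 (k = -2 + (-10 + 0*8)*(-3) = -2 + (-10 + 0)*(-3) = -2 - 10*(-3) = -2 + 30 = 28)
k - c(Y(-4*0), K) = 28 - (-26)*31 = 28 - 1*(-806) = 28 + 806 = 834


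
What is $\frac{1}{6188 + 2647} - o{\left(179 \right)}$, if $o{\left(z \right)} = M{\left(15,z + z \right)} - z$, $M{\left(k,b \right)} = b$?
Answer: $- \frac{1581464}{8835} \approx -179.0$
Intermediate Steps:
$o{\left(z \right)} = z$ ($o{\left(z \right)} = \left(z + z\right) - z = 2 z - z = z$)
$\frac{1}{6188 + 2647} - o{\left(179 \right)} = \frac{1}{6188 + 2647} - 179 = \frac{1}{8835} - 179 = - \frac{1581464}{8835}$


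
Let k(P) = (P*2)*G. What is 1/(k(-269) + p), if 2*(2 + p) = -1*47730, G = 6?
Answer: -1/27095 ≈ -3.6907e-5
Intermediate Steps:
p = -23867 (p = -2 + (-1*47730)/2 = -2 + (½)*(-47730) = -2 - 23865 = -23867)
k(P) = 12*P (k(P) = (P*2)*6 = (2*P)*6 = 12*P)
1/(k(-269) + p) = 1/(12*(-269) - 23867) = 1/(-3228 - 23867) = 1/(-27095) = -1/27095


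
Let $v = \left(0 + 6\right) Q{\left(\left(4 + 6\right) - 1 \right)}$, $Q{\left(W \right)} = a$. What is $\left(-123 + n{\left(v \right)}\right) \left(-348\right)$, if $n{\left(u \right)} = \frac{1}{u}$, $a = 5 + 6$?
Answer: $\frac{470786}{11} \approx 42799.0$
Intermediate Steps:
$a = 11$
$Q{\left(W \right)} = 11$
$v = 66$ ($v = \left(0 + 6\right) 11 = 6 \cdot 11 = 66$)
$\left(-123 + n{\left(v \right)}\right) \left(-348\right) = \left(-123 + \frac{1}{66}\right) \left(-348\right) = \left(- \frac{8117}{66}\right) \left(-348\right) = \frac{470786}{11}$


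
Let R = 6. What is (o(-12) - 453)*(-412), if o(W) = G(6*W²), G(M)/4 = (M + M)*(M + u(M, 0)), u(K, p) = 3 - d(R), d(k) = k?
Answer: -2451720948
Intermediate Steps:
u(K, p) = -3 (u(K, p) = 3 - 1*6 = 3 - 6 = -3)
G(M) = 8*M*(-3 + M) (G(M) = 4*((M + M)*(M - 3)) = 4*((2*M)*(-3 + M)) = 4*(2*M*(-3 + M)) = 8*M*(-3 + M))
o(W) = 48*W²*(-3 + 6*W²) (o(W) = 8*(6*W²)*(-3 + 6*W²) = 48*W²*(-3 + 6*W²))
(o(-12) - 453)*(-412) = ((-12)²*(-144 + 288*(-12)²) - 453)*(-412) = (144*(-144 + 288*144) - 453)*(-412) = (144*(-144 + 41472) - 453)*(-412) = (144*41328 - 453)*(-412) = (5951232 - 453)*(-412) = 5950779*(-412) = -2451720948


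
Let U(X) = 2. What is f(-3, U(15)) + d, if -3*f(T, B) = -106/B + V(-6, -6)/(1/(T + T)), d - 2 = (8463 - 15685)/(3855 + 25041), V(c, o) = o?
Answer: 35719/4816 ≈ 7.4167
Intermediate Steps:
d = 25285/14448 (d = 2 + (8463 - 15685)/(3855 + 25041) = 2 - 7222/28896 = 2 - 7222*1/28896 = 2 - 3611/14448 = 25285/14448 ≈ 1.7501)
f(T, B) = 4*T + 106/(3*B) (f(T, B) = -(-106/B - 12*T)/3 = 4*T + 106/(3*B))
f(-3, U(15)) + d = (4*(-3) + (106/3)/2) + 25285/14448 = (-12 + (106/3)*(½)) + 25285/14448 = (-12 + 53/3) + 25285/14448 = 17/3 + 25285/14448 = 35719/4816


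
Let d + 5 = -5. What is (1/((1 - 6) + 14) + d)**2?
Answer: 7921/81 ≈ 97.790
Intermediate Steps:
d = -10 (d = -5 - 5 = -10)
(1/((1 - 6) + 14) + d)**2 = (1/((1 - 6) + 14) - 10)**2 = (1/(-5 + 14) - 10)**2 = (1/9 - 10)**2 = (-89/9)**2 = 7921/81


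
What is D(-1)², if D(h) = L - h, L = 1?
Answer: 4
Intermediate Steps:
D(h) = 1 - h
D(-1)² = (1 - 1*(-1))² = (1 + 1)² = 2² = 4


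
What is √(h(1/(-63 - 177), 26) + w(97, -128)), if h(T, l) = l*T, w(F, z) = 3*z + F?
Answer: I*√1033590/60 ≈ 16.944*I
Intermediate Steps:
w(F, z) = F + 3*z
h(T, l) = T*l
√(h(1/(-63 - 177), 26) + w(97, -128)) = √(26/(-63 - 177) + (97 + 3*(-128))) = √(26/(-240) + (97 - 384)) = √(-1/240*26 - 287) = √(-13/120 - 287) = √(-34453/120) = I*√1033590/60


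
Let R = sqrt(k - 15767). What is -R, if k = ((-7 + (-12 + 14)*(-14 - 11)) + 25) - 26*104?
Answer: -I*sqrt(18503) ≈ -136.03*I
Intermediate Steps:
k = -2736 (k = ((-7 + 2*(-25)) + 25) - 2704 = ((-7 - 50) + 25) - 2704 = (-57 + 25) - 2704 = -32 - 2704 = -2736)
R = I*sqrt(18503) (R = sqrt(-2736 - 15767) = sqrt(-18503) = I*sqrt(18503) ≈ 136.03*I)
-R = -I*sqrt(18503)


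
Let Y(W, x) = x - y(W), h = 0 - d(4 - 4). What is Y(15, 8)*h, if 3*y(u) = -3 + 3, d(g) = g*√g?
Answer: 0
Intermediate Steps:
d(g) = g^(3/2)
h = 0 (h = 0 - (4 - 4)^(3/2) = 0 - 0^(3/2) = 0 - 1*0 = 0 + 0 = 0)
y(u) = 0 (y(u) = (-3 + 3)/3 = (⅓)*0 = 0)
Y(W, x) = x (Y(W, x) = x - 1*0 = x + 0 = x)
Y(15, 8)*h = 8*0 = 0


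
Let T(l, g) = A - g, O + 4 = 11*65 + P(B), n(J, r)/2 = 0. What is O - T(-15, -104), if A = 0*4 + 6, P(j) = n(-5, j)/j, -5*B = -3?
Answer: 601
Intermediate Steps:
B = 3/5 (B = -1/5*(-3) = 3/5 ≈ 0.60000)
n(J, r) = 0 (n(J, r) = 2*0 = 0)
P(j) = 0 (P(j) = 0/j = 0)
A = 6 (A = 0 + 6 = 6)
O = 711 (O = -4 + (11*65 + 0) = -4 + (715 + 0) = -4 + 715 = 711)
T(l, g) = 6 - g
O - T(-15, -104) = 711 - (6 - 1*(-104)) = 711 - (6 + 104) = 711 - 1*110 = 711 - 110 = 601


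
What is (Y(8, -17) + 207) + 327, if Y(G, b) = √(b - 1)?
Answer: 534 + 3*I*√2 ≈ 534.0 + 4.2426*I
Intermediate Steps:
Y(G, b) = √(-1 + b)
(Y(8, -17) + 207) + 327 = (√(-1 - 17) + 207) + 327 = (√(-18) + 207) + 327 = (3*I*√2 + 207) + 327 = (207 + 3*I*√2) + 327 = 534 + 3*I*√2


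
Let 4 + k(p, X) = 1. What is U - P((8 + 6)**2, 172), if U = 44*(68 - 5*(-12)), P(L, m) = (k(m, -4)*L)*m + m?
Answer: 106596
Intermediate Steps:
k(p, X) = -3 (k(p, X) = -4 + 1 = -3)
P(L, m) = m - 3*L*m (P(L, m) = (-3*L)*m + m = -3*L*m + m = m - 3*L*m)
U = 5632 (U = 44*(68 + 60) = 44*128 = 5632)
U - P((8 + 6)**2, 172) = 5632 - 172*(1 - 3*(8 + 6)**2) = 5632 - 172*(1 - 3*14**2) = 5632 - 172*(1 - 3*196) = 5632 - 172*(1 - 588) = 5632 - 172*(-587) = 5632 - 1*(-100964) = 5632 + 100964 = 106596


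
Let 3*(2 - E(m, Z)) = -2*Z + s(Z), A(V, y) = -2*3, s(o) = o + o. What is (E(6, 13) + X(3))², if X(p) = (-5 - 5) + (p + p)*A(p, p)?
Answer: 1936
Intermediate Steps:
s(o) = 2*o
A(V, y) = -6
E(m, Z) = 2 (E(m, Z) = 2 - (-2*Z + 2*Z)/3 = 2 - ⅓*0 = 2 + 0 = 2)
X(p) = -10 - 12*p (X(p) = (-5 - 5) + (p + p)*(-6) = -10 + (2*p)*(-6) = -10 - 12*p)
(E(6, 13) + X(3))² = (2 + (-10 - 12*3))² = (2 + (-10 - 36))² = (2 - 46)² = (-44)² = 1936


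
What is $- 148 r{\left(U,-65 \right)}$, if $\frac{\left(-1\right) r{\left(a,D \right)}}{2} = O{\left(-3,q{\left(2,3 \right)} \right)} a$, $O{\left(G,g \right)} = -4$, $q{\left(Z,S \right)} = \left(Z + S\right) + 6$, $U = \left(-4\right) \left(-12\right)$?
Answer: $-56832$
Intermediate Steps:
$U = 48$
$q{\left(Z,S \right)} = 6 + S + Z$ ($q{\left(Z,S \right)} = \left(S + Z\right) + 6 = 6 + S + Z$)
$r{\left(a,D \right)} = 8 a$ ($r{\left(a,D \right)} = - 2 \left(- 4 a\right) = 8 a$)
$- 148 r{\left(U,-65 \right)} = - 148 \cdot 8 \cdot 48 = \left(-148\right) 384 = -56832$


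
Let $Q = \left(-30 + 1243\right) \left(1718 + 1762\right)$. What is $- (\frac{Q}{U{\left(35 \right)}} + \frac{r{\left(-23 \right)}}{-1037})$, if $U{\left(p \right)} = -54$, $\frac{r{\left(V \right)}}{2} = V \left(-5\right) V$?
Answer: $\frac{729523370}{9333} \approx 78166.0$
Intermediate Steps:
$r{\left(V \right)} = - 10 V^{2}$ ($r{\left(V \right)} = 2 V \left(-5\right) V = 2 - 5 V V = 2 \left(- 5 V^{2}\right) = - 10 V^{2}$)
$Q = 4221240$ ($Q = 1213 \cdot 3480 = 4221240$)
$- (\frac{Q}{U{\left(35 \right)}} + \frac{r{\left(-23 \right)}}{-1037}) = - (\frac{4221240}{-54} + \frac{\left(-10\right) \left(-23\right)^{2}}{-1037}) = - (4221240 \left(- \frac{1}{54}\right) + \left(-10\right) 529 \left(- \frac{1}{1037}\right)) = - (- \frac{703540}{9} - - \frac{5290}{1037}) = - (- \frac{703540}{9} + \frac{5290}{1037}) = \left(-1\right) \left(- \frac{729523370}{9333}\right) = \frac{729523370}{9333}$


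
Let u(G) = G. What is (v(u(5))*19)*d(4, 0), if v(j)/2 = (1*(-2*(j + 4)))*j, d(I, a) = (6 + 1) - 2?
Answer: -17100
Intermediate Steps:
d(I, a) = 5 (d(I, a) = 7 - 2 = 5)
v(j) = 2*j*(-8 - 2*j) (v(j) = 2*((1*(-2*(j + 4)))*j) = 2*((1*(-2*(4 + j)))*j) = 2*((1*(-8 - 2*j))*j) = 2*((-8 - 2*j)*j) = 2*(j*(-8 - 2*j)) = 2*j*(-8 - 2*j))
(v(u(5))*19)*d(4, 0) = (-4*5*(4 + 5)*19)*5 = (-4*5*9*19)*5 = -180*19*5 = -3420*5 = -17100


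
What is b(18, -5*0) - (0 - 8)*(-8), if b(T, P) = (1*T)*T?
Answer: 260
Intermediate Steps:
b(T, P) = T² (b(T, P) = T*T = T²)
b(18, -5*0) - (0 - 8)*(-8) = 18² - (0 - 8)*(-8) = 324 - (-8)*(-8) = 324 - 1*64 = 324 - 64 = 260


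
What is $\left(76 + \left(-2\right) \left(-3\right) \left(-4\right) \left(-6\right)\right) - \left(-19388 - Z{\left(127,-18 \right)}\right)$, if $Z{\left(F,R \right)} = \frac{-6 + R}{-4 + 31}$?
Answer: $\frac{176464}{9} \approx 19607.0$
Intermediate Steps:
$Z{\left(F,R \right)} = - \frac{2}{9} + \frac{R}{27}$ ($Z{\left(F,R \right)} = \frac{-6 + R}{27} = \left(-6 + R\right) \frac{1}{27} = - \frac{2}{9} + \frac{R}{27}$)
$\left(76 + \left(-2\right) \left(-3\right) \left(-4\right) \left(-6\right)\right) - \left(-19388 - Z{\left(127,-18 \right)}\right) = \left(76 + \left(-2\right) \left(-3\right) \left(-4\right) \left(-6\right)\right) - \left(-19388 - \left(- \frac{2}{9} + \frac{1}{27} \left(-18\right)\right)\right) = \left(76 + 6 \left(-4\right) \left(-6\right)\right) - \left(-19388 - \left(- \frac{2}{9} - \frac{2}{3}\right)\right) = \left(76 - -144\right) - \left(-19388 - - \frac{8}{9}\right) = \left(76 + 144\right) - \left(-19388 + \frac{8}{9}\right) = 220 - - \frac{174484}{9} = 220 + \frac{174484}{9} = \frac{176464}{9}$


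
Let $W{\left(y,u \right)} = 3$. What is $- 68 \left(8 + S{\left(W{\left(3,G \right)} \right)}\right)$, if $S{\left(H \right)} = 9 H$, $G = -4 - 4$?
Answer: $-2380$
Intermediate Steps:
$G = -8$
$- 68 \left(8 + S{\left(W{\left(3,G \right)} \right)}\right) = - 68 \left(8 + 9 \cdot 3\right) = - 68 \left(8 + 27\right) = \left(-68\right) 35 = -2380$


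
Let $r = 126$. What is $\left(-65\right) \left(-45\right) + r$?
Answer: $3051$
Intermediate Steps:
$\left(-65\right) \left(-45\right) + r = \left(-65\right) \left(-45\right) + 126 = 2925 + 126 = 3051$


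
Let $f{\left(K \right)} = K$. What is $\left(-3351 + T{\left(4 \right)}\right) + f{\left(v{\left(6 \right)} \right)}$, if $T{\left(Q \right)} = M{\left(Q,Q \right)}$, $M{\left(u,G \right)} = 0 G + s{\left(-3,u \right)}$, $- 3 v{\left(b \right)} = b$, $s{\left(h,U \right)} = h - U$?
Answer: $-3360$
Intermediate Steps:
$v{\left(b \right)} = - \frac{b}{3}$
$M{\left(u,G \right)} = -3 - u$ ($M{\left(u,G \right)} = 0 G - \left(3 + u\right) = 0 - \left(3 + u\right) = -3 - u$)
$T{\left(Q \right)} = -3 - Q$
$\left(-3351 + T{\left(4 \right)}\right) + f{\left(v{\left(6 \right)} \right)} = \left(-3351 - 7\right) - 2 = -3358 - 2 = -3360$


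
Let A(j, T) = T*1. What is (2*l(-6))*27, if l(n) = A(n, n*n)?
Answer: 1944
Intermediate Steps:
A(j, T) = T
l(n) = n² (l(n) = n*n = n²)
(2*l(-6))*27 = (2*(-6)²)*27 = (2*36)*27 = 72*27 = 1944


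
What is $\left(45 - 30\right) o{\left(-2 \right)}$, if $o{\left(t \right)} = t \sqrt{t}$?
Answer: $- 30 i \sqrt{2} \approx - 42.426 i$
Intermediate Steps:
$o{\left(t \right)} = t^{\frac{3}{2}}$
$\left(45 - 30\right) o{\left(-2 \right)} = \left(45 - 30\right) \left(-2\right)^{\frac{3}{2}} = 15 \left(- 2 i \sqrt{2}\right) = - 30 i \sqrt{2}$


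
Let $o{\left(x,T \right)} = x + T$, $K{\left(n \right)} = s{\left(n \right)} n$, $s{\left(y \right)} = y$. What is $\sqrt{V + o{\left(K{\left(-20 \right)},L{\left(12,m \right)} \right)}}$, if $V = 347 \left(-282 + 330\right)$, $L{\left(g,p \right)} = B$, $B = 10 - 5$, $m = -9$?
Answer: $11 \sqrt{141} \approx 130.62$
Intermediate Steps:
$B = 5$ ($B = 10 - 5 = 5$)
$L{\left(g,p \right)} = 5$
$K{\left(n \right)} = n^{2}$ ($K{\left(n \right)} = n n = n^{2}$)
$o{\left(x,T \right)} = T + x$
$V = 16656$ ($V = 347 \cdot 48 = 16656$)
$\sqrt{V + o{\left(K{\left(-20 \right)},L{\left(12,m \right)} \right)}} = \sqrt{16656 + \left(5 + \left(-20\right)^{2}\right)} = \sqrt{16656 + \left(5 + 400\right)} = \sqrt{16656 + 405} = \sqrt{17061} = 11 \sqrt{141}$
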